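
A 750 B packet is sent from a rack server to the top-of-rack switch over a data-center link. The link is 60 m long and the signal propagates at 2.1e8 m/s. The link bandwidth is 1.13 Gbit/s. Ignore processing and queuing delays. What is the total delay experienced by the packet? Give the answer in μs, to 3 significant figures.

L = 750 × 8 = 6000 bits.
Transmission delay = L/R = 6000 / 1130000000 = 5.30973 μs.
Propagation delay = d/s = 60 m / 210000000 m/s = 0.285714 μs.
Total = 5.60 μs.

5.60 μs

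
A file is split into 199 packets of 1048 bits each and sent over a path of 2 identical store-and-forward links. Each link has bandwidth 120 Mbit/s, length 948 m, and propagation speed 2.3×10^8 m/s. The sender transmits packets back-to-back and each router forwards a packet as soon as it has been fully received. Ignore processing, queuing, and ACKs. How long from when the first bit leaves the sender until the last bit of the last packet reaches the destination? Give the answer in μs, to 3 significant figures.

1750 μs

Per-hop transmission t_tx = L/R = 1048/120000000 = 8.73333 μs.
Per-hop propagation t_prop = 948/2.3e+08 = 4.12174 μs.
Pipeline fill: first packet needs 2·t_tx to clear all hops; remaining 198 packets each add one t_tx.
Total = (2+199-1)·t_tx + 2·t_prop = 200·8.73333 + 2·4.12174 = 1750 μs.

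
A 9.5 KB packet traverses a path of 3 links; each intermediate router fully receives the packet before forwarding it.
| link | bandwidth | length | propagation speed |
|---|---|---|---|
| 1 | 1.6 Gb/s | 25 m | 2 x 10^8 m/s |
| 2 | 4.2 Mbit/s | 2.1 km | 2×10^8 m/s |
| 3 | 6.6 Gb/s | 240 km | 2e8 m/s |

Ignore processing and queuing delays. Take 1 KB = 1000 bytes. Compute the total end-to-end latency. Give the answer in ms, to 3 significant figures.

L = 76000 bits.
Transmission delays (L/R per hop): 0.0475, 18.0952, 0.0115152 ms; sum = 18.1543 ms.
Propagation delays (d/s per hop): 0.000125, 0.0105, 1.2 ms; sum = 1.21063 ms.
End-to-end = 19.4 ms.

19.4 ms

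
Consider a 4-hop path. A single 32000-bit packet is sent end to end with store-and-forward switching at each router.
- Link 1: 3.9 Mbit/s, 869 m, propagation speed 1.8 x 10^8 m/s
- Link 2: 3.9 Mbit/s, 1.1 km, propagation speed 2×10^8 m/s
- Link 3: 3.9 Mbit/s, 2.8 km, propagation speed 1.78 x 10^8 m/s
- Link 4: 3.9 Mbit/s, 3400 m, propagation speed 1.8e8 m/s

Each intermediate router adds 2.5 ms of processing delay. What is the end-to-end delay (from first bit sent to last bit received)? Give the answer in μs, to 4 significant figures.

Transmission delay per hop = L/R = 32000/3900000 = 8205.13 μs; 4 hops → 32820.5 μs.
Propagation delays (d/s per hop): 4.82778, 5.5, 15.7303, 18.8889 μs; sum = 44.947 μs.
Processing at 3 router(s): 3 × 2.5 ms = 7500 μs.
End-to-end = 40370 μs.

40370 μs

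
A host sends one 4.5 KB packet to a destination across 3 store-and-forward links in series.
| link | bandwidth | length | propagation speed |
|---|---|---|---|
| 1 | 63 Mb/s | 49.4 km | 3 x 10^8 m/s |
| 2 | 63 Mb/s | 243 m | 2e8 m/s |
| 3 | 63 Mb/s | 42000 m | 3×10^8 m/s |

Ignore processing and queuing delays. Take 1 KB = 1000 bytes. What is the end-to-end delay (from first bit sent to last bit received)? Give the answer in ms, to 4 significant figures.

2.020 ms

L = 36000 bits.
Transmission delay per hop = L/R = 36000/63000000 = 0.571429 ms; 3 hops → 1.71429 ms.
Propagation delays (d/s per hop): 0.164667, 0.001215, 0.14 ms; sum = 0.305882 ms.
End-to-end = 2.020 ms.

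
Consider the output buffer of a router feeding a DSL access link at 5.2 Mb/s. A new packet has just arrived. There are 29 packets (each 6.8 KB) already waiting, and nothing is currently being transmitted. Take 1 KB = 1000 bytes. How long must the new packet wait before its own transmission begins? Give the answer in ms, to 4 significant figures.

Each queued packet: L/R = 54400/5200000 = 10.4615 ms.
29 queued → 303.385 ms.
Queuing delay = 303.4 ms.

303.4 ms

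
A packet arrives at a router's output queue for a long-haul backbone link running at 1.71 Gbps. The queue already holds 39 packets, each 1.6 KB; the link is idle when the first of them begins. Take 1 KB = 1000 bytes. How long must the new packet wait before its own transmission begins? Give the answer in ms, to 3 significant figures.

Each queued packet: L/R = 12800/1710000000 = 0.00748538 ms.
39 queued → 0.29193 ms.
Queuing delay = 0.292 ms.

0.292 ms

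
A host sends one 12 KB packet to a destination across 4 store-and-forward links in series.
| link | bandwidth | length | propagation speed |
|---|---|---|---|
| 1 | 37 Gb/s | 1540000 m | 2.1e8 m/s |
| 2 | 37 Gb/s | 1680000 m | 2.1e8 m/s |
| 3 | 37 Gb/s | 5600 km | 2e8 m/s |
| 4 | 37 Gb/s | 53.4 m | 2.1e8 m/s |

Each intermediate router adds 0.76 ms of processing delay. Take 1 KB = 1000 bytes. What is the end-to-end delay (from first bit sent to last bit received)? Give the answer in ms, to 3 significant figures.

L = 96000 bits.
Transmission delay per hop = L/R = 96000/37000000000 = 0.00259459 ms; 4 hops → 0.0103784 ms.
Propagation delays (d/s per hop): 7.33333, 8, 28, 0.000254286 ms; sum = 43.3336 ms.
Processing at 3 router(s): 3 × 0.76 ms = 2.28 ms.
End-to-end = 45.6 ms.

45.6 ms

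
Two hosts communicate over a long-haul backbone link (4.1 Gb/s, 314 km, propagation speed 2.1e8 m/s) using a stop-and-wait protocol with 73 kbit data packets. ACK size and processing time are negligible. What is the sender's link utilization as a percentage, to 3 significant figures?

t_tx = L/R = 73000/4.1e+09 = 1.78049e-05 s.
t_prop = 314000/210000000 = 0.00149524 s; RTT = 0.00299048 s.
Cycle = t_tx + RTT = 0.00300828 s.
Utilization = t_tx / cycle = 1.78049e-05/0.00300828 = 0.592 %.

0.592 %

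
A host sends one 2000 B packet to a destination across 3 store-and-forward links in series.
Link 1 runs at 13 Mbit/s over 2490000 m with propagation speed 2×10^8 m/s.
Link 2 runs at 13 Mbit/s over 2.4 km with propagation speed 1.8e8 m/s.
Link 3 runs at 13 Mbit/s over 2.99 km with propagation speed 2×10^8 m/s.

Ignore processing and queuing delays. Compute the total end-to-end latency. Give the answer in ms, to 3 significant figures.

L = 2000 × 8 = 16000 bits.
Transmission delay per hop = L/R = 16000/13000000 = 1.23077 ms; 3 hops → 3.69231 ms.
Propagation delays (d/s per hop): 12.45, 0.0133333, 0.01495 ms; sum = 12.4783 ms.
End-to-end = 16.2 ms.

16.2 ms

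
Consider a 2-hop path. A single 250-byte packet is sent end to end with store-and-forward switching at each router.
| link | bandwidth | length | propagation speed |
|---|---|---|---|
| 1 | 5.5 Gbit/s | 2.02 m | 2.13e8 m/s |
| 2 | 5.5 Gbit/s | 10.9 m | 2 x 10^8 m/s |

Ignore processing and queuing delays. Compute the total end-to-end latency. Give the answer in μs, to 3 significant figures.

L = 250 × 8 = 2000 bits.
Transmission delay per hop = L/R = 2000/5500000000 = 0.363636 μs; 2 hops → 0.727273 μs.
Propagation delays (d/s per hop): 0.00948357, 0.0545 μs; sum = 0.0639836 μs.
End-to-end = 0.791 μs.

0.791 μs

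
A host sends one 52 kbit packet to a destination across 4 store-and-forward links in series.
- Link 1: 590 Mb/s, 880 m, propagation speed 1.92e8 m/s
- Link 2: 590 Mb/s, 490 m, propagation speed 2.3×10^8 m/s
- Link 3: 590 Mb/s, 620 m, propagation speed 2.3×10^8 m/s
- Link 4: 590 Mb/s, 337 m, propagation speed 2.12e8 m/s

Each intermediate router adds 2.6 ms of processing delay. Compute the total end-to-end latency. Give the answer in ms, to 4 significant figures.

L = 52000 bits.
Transmission delay per hop = L/R = 52000/590000000 = 0.0881356 ms; 4 hops → 0.352542 ms.
Propagation delays (d/s per hop): 0.00458333, 0.00213043, 0.00269565, 0.00158962 ms; sum = 0.010999 ms.
Processing at 3 router(s): 3 × 2.6 ms = 7.8 ms.
End-to-end = 8.164 ms.

8.164 ms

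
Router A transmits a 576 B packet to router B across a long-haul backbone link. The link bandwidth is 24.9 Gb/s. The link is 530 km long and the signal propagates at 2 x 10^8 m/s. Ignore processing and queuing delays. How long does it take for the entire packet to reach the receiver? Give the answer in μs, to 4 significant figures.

2650 μs

L = 576 × 8 = 4608 bits.
Transmission delay = L/R = 4608 / 24900000000 = 0.18506 μs.
Propagation delay = d/s = 530000 m / 200000000 m/s = 2650 μs.
Total = 2650 μs.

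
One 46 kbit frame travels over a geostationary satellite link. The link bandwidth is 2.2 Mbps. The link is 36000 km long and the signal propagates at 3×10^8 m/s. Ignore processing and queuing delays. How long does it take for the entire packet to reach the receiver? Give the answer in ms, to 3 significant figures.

141 ms

L = 46000 bits.
Transmission delay = L/R = 46000 / 2200000 = 20.9091 ms.
Propagation delay = d/s = 36000000 m / 300000000 m/s = 120 ms.
Total = 141 ms.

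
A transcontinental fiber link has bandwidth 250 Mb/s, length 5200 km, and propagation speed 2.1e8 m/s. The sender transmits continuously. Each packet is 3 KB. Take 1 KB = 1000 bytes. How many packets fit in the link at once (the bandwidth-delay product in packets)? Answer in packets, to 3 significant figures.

Propagation delay = 5200000 / 210000000 = 0.0247619 s.
BDP = R × t_prop = 250000000 × 0.0247619 = 6190480 bits.
In packets of 24000 bits: 258 packets.

258 packets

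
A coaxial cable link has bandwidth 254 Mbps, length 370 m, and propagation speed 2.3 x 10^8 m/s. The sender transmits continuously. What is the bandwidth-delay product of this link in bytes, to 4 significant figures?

51.08 bytes

Propagation delay = 370 / 2.3e+08 = 1.6087e-06 s.
BDP = R × t_prop = 254000000 × 1.6087e-06 = 408.609 bits.
In bytes: 408.609/8 = 51.08 bytes.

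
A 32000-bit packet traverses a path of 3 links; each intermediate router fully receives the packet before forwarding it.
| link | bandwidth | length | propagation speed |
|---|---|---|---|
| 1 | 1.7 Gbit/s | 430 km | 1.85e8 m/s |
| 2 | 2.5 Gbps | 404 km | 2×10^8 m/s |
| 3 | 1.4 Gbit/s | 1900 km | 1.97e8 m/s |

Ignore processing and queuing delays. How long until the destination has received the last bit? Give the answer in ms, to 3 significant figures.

14.0 ms

Transmission delays (L/R per hop): 0.0188235, 0.0128, 0.0228571 ms; sum = 0.0544807 ms.
Propagation delays (d/s per hop): 2.32432, 2.02, 9.64467 ms; sum = 13.989 ms.
End-to-end = 14.0 ms.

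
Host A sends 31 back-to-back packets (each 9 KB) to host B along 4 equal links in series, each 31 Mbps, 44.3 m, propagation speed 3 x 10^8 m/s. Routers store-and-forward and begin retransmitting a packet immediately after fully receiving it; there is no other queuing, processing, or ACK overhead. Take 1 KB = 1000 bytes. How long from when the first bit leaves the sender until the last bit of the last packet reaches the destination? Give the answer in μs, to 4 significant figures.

Per-hop transmission t_tx = L/R = 72000/31000000 = 2322.58 μs.
Per-hop propagation t_prop = 44.3/300000000 = 0.147667 μs.
Pipeline fill: first packet needs 4·t_tx to clear all hops; remaining 30 packets each add one t_tx.
Total = (4+31-1)·t_tx + 4·t_prop = 34·2322.58 + 4·0.147667 = 78970 μs.

78970 μs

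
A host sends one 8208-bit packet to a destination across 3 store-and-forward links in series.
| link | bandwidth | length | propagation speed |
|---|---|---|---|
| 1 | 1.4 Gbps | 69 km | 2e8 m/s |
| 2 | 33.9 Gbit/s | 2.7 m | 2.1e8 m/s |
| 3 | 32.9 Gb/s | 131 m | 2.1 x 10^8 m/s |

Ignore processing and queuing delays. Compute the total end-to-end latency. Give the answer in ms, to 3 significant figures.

Transmission delays (L/R per hop): 0.00586286, 0.000242124, 0.000249483 ms; sum = 0.00635446 ms.
Propagation delays (d/s per hop): 0.345, 1.28571e-05, 0.00062381 ms; sum = 0.345637 ms.
End-to-end = 0.352 ms.

0.352 ms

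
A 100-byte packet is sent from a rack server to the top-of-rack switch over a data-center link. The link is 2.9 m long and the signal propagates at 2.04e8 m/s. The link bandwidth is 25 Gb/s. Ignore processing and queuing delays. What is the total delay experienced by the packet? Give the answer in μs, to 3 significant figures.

L = 100 × 8 = 800 bits.
Transmission delay = L/R = 800 / 25000000000 = 0.032 μs.
Propagation delay = d/s = 2.9 m / 204000000 m/s = 0.0142157 μs.
Total = 0.0462 μs.

0.0462 μs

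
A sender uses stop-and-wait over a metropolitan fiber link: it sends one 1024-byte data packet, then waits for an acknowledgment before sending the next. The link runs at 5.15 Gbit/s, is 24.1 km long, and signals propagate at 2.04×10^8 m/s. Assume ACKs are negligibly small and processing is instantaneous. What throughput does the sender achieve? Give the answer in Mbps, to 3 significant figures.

34.4 Mbps

t_tx = L/R = 8192/5150000000 = 1.59068e-06 s.
t_prop = 24100/204000000 = 0.000118137 s; RTT = 0.000236275 s.
Cycle = t_tx + RTT = 0.000237865 s.
Throughput = L / cycle = 8192 / 0.000237865 = 34.4 Mbps.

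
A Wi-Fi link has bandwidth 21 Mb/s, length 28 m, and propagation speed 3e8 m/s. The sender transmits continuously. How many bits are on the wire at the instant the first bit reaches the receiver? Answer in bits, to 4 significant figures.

1.960 bits

Propagation delay = 28 / 300000000 = 9.33333e-08 s.
BDP = R × t_prop = 21000000 × 9.33333e-08 = 1.96 bits.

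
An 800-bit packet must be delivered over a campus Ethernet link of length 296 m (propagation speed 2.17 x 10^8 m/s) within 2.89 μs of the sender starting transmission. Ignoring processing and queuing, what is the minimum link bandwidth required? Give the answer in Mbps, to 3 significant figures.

Propagation delay = 296 / 217000000 = 1.36406 μs.
Transmission budget = 2.89 − 1.36406 = 1.52594 μs.
R ≥ L / t_tx = 800 bits / 1.52594e-06 s = 524 Mbps.

524 Mbps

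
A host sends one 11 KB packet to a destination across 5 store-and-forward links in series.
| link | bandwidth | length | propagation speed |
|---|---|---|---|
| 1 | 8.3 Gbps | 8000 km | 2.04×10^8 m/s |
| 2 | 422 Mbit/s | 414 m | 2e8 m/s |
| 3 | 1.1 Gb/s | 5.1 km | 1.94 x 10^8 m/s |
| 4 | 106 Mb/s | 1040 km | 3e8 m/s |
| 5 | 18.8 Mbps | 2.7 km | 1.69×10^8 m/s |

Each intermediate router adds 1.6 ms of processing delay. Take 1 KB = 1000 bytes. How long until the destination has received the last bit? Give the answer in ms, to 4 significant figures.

L = 88000 bits.
Transmission delays (L/R per hop): 0.0106024, 0.208531, 0.08, 0.830189, 4.68085 ms; sum = 5.81017 ms.
Propagation delays (d/s per hop): 39.2157, 0.00207, 0.0262887, 3.46667, 0.0159763 ms; sum = 42.7267 ms.
Processing at 4 router(s): 4 × 1.6 ms = 6.4 ms.
End-to-end = 54.94 ms.

54.94 ms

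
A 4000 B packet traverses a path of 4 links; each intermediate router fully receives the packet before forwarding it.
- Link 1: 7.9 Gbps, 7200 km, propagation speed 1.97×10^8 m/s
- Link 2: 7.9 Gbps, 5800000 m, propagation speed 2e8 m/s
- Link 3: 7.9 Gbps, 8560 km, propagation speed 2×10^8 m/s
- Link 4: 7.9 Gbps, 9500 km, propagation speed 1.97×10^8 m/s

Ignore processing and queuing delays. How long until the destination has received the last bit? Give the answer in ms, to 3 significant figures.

L = 4000 × 8 = 32000 bits.
Transmission delay per hop = L/R = 32000/7900000000 = 0.00405063 ms; 4 hops → 0.0162025 ms.
Propagation delays (d/s per hop): 36.5482, 29, 42.8, 48.2234 ms; sum = 156.572 ms.
End-to-end = 157 ms.

157 ms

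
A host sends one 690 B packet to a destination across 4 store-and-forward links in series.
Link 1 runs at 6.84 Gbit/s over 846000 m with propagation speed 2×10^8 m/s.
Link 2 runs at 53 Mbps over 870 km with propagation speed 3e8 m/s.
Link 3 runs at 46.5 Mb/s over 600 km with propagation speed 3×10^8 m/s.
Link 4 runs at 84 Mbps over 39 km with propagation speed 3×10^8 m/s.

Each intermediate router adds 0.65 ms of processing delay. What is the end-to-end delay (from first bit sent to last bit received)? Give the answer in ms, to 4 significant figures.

L = 690 × 8 = 5520 bits.
Transmission delays (L/R per hop): 0.000807018, 0.104151, 0.11871, 0.0657143 ms; sum = 0.289382 ms.
Propagation delays (d/s per hop): 4.23, 2.9, 2, 0.13 ms; sum = 9.26 ms.
Processing at 3 router(s): 3 × 0.65 ms = 1.95 ms.
End-to-end = 11.50 ms.

11.50 ms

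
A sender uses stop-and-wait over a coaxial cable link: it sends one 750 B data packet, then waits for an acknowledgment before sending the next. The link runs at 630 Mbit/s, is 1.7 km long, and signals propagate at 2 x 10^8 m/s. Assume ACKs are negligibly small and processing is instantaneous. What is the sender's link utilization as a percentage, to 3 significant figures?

t_tx = L/R = 6000/630000000 = 9.52381e-06 s.
t_prop = 1700/200000000 = 8.5e-06 s; RTT = 1.7e-05 s.
Cycle = t_tx + RTT = 2.65238e-05 s.
Utilization = t_tx / cycle = 9.52381e-06/2.65238e-05 = 35.9 %.

35.9 %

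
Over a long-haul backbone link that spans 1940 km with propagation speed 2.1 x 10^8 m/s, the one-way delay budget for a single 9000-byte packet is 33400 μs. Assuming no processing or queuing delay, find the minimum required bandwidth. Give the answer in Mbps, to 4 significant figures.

2.980 Mbps

L = 72000 bits.
Propagation delay = 1940000 / 210000000 = 9238.1 μs.
Transmission budget = 33400 − 9238.1 = 24161.9 μs.
R ≥ L / t_tx = 72000 bits / 0.0241619 s = 2.980 Mbps.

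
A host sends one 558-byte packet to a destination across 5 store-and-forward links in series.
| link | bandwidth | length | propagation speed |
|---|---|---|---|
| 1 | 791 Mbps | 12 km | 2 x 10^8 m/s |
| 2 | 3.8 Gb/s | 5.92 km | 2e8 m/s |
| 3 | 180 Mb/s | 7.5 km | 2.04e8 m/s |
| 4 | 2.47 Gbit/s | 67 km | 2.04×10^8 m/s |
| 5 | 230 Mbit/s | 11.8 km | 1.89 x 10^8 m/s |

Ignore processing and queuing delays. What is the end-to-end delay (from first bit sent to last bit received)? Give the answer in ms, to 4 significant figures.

0.5701 ms

L = 558 × 8 = 4464 bits.
Transmission delays (L/R per hop): 0.00564349, 0.00117474, 0.0248, 0.00180729, 0.0194087 ms; sum = 0.0528342 ms.
Propagation delays (d/s per hop): 0.06, 0.0296, 0.0367647, 0.328431, 0.0624339 ms; sum = 0.51723 ms.
End-to-end = 0.5701 ms.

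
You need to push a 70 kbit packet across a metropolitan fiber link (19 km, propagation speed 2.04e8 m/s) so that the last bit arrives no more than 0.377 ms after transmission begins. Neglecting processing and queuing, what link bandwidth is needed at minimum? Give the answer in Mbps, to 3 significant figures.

247 Mbps

Propagation delay = 19000 / 204000000 = 0.0931373 ms.
Transmission budget = 0.377 − 0.0931373 = 0.283863 ms.
R ≥ L / t_tx = 70000 bits / 0.000283863 s = 247 Mbps.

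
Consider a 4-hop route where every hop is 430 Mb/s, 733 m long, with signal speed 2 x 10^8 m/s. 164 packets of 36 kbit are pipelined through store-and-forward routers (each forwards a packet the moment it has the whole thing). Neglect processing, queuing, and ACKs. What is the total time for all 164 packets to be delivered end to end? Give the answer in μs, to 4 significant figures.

Per-hop transmission t_tx = L/R = 36000/430000000 = 83.7209 μs.
Per-hop propagation t_prop = 733/200000000 = 3.665 μs.
Pipeline fill: first packet needs 4·t_tx to clear all hops; remaining 163 packets each add one t_tx.
Total = (4+164-1)·t_tx + 4·t_prop = 167·83.7209 + 4·3.665 = 14000 μs.

14000 μs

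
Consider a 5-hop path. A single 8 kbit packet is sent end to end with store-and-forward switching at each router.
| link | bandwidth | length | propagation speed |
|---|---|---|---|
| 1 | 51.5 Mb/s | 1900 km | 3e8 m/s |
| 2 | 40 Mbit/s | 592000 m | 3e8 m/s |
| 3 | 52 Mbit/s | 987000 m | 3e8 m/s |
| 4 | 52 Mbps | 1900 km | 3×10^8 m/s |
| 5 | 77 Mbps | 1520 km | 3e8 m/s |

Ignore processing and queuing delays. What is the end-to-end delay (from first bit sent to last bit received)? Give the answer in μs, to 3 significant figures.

L = 8000 bits.
Transmission delays (L/R per hop): 155.34, 200, 153.846, 153.846, 103.896 μs; sum = 766.928 μs.
Propagation delays (d/s per hop): 6333.33, 1973.33, 3290, 6333.33, 5066.67 μs; sum = 22996.7 μs.
End-to-end = 23800 μs.

23800 μs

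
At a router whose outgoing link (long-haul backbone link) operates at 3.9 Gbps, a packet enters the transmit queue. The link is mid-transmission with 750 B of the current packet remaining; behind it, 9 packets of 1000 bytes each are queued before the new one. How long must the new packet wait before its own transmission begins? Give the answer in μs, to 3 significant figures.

20.0 μs

Each queued packet: L/R = 8000/3900000000 = 2.05128 μs.
9 queued → 18.4615 μs.
Plus remaining 6000 bits of current packet: 1.53846 μs.
Queuing delay = 20.0 μs.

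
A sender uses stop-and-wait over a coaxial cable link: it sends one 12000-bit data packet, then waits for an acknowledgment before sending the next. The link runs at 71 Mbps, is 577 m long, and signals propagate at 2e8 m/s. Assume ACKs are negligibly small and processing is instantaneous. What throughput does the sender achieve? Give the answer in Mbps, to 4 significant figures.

68.66 Mbps

t_tx = L/R = 12000/71000000 = 0.000169014 s.
t_prop = 577/200000000 = 2.885e-06 s; RTT = 5.77e-06 s.
Cycle = t_tx + RTT = 0.000174784 s.
Throughput = L / cycle = 12000 / 0.000174784 = 68.66 Mbps.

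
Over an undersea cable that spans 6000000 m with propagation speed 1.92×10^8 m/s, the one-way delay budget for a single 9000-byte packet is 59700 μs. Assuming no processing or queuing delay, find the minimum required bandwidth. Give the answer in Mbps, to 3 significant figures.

L = 72000 bits.
Propagation delay = 6000000 / 192000000 = 31250 μs.
Transmission budget = 59700 − 31250 = 28450 μs.
R ≥ L / t_tx = 72000 bits / 0.02845 s = 2.53 Mbps.

2.53 Mbps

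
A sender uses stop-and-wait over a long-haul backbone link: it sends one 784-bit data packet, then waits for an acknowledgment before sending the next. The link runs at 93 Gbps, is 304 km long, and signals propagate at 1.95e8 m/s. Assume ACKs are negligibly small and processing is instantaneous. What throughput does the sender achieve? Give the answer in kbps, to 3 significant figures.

t_tx = L/R = 784/93000000000 = 8.43011e-09 s.
t_prop = 304000/195000000 = 0.00155897 s; RTT = 0.00311795 s.
Cycle = t_tx + RTT = 0.00311796 s.
Throughput = L / cycle = 784 / 0.00311796 = 251 kbps.

251 kbps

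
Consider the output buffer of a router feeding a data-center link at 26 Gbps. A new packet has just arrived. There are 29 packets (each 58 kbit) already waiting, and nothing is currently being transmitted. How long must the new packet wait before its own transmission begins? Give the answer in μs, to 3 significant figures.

64.7 μs

Each queued packet: L/R = 58000/26000000000 = 2.23077 μs.
29 queued → 64.6923 μs.
Queuing delay = 64.7 μs.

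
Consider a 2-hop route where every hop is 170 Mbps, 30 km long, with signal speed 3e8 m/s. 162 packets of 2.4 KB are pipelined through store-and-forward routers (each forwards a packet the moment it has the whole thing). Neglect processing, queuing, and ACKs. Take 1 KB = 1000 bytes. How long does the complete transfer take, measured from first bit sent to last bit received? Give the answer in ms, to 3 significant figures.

Per-hop transmission t_tx = L/R = 19200/170000000 = 0.112941 ms.
Per-hop propagation t_prop = 30000/300000000 = 0.1 ms.
Pipeline fill: first packet needs 2·t_tx to clear all hops; remaining 161 packets each add one t_tx.
Total = (2+162-1)·t_tx + 2·t_prop = 163·0.112941 + 2·0.1 = 18.6 ms.

18.6 ms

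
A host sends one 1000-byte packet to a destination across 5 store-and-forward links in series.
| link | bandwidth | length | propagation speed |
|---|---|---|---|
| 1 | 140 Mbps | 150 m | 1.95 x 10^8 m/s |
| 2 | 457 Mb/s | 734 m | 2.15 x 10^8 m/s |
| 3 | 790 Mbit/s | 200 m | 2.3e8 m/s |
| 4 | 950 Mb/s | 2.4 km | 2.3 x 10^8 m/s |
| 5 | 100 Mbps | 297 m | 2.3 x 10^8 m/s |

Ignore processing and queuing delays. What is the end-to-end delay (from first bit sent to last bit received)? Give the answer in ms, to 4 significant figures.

L = 1000 × 8 = 8000 bits.
Transmission delays (L/R per hop): 0.0571429, 0.0175055, 0.0101266, 0.00842105, 0.08 ms; sum = 0.173196 ms.
Propagation delays (d/s per hop): 0.000769231, 0.00341395, 0.000869565, 0.0104348, 0.0012913 ms; sum = 0.0167788 ms.
End-to-end = 0.1900 ms.

0.1900 ms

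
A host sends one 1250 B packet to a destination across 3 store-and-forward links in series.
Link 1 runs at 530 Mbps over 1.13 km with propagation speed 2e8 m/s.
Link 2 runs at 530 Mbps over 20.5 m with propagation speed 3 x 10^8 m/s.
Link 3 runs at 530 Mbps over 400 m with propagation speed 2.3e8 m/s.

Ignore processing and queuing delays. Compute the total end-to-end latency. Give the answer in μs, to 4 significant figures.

64.06 μs

L = 1250 × 8 = 10000 bits.
Transmission delay per hop = L/R = 10000/530000000 = 18.8679 μs; 3 hops → 56.6038 μs.
Propagation delays (d/s per hop): 5.65, 0.0683333, 1.73913 μs; sum = 7.45746 μs.
End-to-end = 64.06 μs.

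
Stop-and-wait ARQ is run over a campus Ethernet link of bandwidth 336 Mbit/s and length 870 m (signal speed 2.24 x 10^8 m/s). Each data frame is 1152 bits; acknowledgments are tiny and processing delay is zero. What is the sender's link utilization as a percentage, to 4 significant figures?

30.62 %

t_tx = L/R = 1152/336000000 = 3.42857e-06 s.
t_prop = 870/2.24e+08 = 3.88393e-06 s; RTT = 7.76786e-06 s.
Cycle = t_tx + RTT = 1.11964e-05 s.
Utilization = t_tx / cycle = 3.42857e-06/1.11964e-05 = 30.62 %.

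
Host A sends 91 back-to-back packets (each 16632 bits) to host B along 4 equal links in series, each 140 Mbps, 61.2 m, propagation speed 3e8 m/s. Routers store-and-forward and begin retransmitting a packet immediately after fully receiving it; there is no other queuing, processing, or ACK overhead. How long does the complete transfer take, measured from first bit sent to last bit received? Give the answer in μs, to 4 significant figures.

11170 μs

Per-hop transmission t_tx = L/R = 16632/140000000 = 118.8 μs.
Per-hop propagation t_prop = 61.2/300000000 = 0.204 μs.
Pipeline fill: first packet needs 4·t_tx to clear all hops; remaining 90 packets each add one t_tx.
Total = (4+91-1)·t_tx + 4·t_prop = 94·118.8 + 4·0.204 = 11170 μs.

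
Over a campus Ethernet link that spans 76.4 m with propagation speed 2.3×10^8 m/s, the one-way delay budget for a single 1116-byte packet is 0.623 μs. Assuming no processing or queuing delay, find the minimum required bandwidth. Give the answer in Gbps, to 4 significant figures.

L = 8928 bits.
Propagation delay = 76.4 / 2.3e+08 = 0.332174 μs.
Transmission budget = 0.623 − 0.332174 = 0.290826 μs.
R ≥ L / t_tx = 8928 bits / 2.90826e-07 s = 30.70 Gbps.

30.70 Gbps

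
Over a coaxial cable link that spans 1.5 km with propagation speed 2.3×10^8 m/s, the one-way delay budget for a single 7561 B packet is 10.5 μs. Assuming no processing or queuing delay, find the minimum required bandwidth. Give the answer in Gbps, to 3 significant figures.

15.2 Gbps

L = 60488 bits.
Propagation delay = 1500 / 2.3e+08 = 6.52174 μs.
Transmission budget = 10.5 − 6.52174 = 3.97826 μs.
R ≥ L / t_tx = 60488 bits / 3.97826e-06 s = 15.2 Gbps.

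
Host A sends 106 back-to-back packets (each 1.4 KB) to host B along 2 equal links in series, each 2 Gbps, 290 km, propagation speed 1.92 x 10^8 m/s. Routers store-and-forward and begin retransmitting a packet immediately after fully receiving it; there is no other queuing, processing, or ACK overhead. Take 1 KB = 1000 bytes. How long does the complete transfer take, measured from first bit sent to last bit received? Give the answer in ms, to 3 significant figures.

Per-hop transmission t_tx = L/R = 11200/2000000000 = 0.0056 ms.
Per-hop propagation t_prop = 290000/192000000 = 1.51042 ms.
Pipeline fill: first packet needs 2·t_tx to clear all hops; remaining 105 packets each add one t_tx.
Total = (2+106-1)·t_tx + 2·t_prop = 107·0.0056 + 2·1.51042 = 3.62 ms.

3.62 ms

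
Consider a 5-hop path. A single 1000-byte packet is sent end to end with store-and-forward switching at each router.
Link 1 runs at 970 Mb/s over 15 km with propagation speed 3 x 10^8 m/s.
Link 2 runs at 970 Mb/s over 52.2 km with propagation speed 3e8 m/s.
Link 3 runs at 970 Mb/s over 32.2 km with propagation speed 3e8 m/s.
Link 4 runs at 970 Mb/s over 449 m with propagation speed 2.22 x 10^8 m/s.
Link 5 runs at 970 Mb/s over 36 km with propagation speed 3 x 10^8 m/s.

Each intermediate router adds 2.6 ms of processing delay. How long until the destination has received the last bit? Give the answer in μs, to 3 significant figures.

L = 1000 × 8 = 8000 bits.
Transmission delay per hop = L/R = 8000/970000000 = 8.24742 μs; 5 hops → 41.2371 μs.
Propagation delays (d/s per hop): 50, 174, 107.333, 2.02252, 120 μs; sum = 453.356 μs.
Processing at 4 router(s): 4 × 2.6 ms = 10400 μs.
End-to-end = 10900 μs.

10900 μs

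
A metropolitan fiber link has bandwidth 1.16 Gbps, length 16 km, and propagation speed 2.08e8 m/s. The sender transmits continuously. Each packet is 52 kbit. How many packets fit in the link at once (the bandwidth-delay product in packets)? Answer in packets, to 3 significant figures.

1.72 packets

Propagation delay = 16000 / 208000000 = 7.69231e-05 s.
BDP = R × t_prop = 1160000000 × 7.69231e-05 = 89230.8 bits.
In packets of 52000 bits: 1.72 packets.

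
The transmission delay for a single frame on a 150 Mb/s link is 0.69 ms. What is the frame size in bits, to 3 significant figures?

L = R × t_tx = 150000000 b/s × 0.00069 s = 103500 bits.

104000 bits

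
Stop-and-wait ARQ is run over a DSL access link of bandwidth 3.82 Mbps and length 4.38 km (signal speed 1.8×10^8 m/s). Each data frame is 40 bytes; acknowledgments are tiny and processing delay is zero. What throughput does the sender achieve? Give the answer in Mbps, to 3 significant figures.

2.42 Mbps

t_tx = L/R = 320/3820000 = 8.37696e-05 s.
t_prop = 4380/180000000 = 2.43333e-05 s; RTT = 4.86667e-05 s.
Cycle = t_tx + RTT = 0.000132436 s.
Throughput = L / cycle = 320 / 0.000132436 = 2.42 Mbps.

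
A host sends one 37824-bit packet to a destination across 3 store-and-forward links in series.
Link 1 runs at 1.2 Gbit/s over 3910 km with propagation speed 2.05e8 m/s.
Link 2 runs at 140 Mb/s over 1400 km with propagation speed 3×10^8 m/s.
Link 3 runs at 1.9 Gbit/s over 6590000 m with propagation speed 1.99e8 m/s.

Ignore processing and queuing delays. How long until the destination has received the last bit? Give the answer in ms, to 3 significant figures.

57.2 ms

Transmission delays (L/R per hop): 0.03152, 0.270171, 0.0199074 ms; sum = 0.321599 ms.
Propagation delays (d/s per hop): 19.0732, 4.66667, 33.1156 ms; sum = 56.8554 ms.
End-to-end = 57.2 ms.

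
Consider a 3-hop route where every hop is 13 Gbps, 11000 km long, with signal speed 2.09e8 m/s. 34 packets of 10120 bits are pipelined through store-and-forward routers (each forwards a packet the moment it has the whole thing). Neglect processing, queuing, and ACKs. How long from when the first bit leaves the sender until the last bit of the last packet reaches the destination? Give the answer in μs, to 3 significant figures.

Per-hop transmission t_tx = L/R = 10120/13000000000 = 0.778462 μs.
Per-hop propagation t_prop = 11000000/209000000 = 52631.6 μs.
Pipeline fill: first packet needs 3·t_tx to clear all hops; remaining 33 packets each add one t_tx.
Total = (3+34-1)·t_tx + 3·t_prop = 36·0.778462 + 3·52631.6 = 158000 μs.

158000 μs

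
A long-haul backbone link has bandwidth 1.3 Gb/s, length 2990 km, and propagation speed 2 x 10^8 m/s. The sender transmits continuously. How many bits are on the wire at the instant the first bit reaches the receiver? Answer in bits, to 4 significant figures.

19440000 bits

Propagation delay = 2990000 / 200000000 = 0.01495 s.
BDP = R × t_prop = 1300000000 × 0.01495 = 19435000 bits.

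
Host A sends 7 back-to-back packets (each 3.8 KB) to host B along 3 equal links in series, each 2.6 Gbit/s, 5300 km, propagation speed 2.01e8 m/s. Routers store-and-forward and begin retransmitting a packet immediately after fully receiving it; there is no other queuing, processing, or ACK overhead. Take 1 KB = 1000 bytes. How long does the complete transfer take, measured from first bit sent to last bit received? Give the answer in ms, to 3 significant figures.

79.2 ms

Per-hop transmission t_tx = L/R = 30400/2600000000 = 0.0116923 ms.
Per-hop propagation t_prop = 5300000/2.01e+08 = 26.3682 ms.
Pipeline fill: first packet needs 3·t_tx to clear all hops; remaining 6 packets each add one t_tx.
Total = (3+7-1)·t_tx + 3·t_prop = 9·0.0116923 + 3·26.3682 = 79.2 ms.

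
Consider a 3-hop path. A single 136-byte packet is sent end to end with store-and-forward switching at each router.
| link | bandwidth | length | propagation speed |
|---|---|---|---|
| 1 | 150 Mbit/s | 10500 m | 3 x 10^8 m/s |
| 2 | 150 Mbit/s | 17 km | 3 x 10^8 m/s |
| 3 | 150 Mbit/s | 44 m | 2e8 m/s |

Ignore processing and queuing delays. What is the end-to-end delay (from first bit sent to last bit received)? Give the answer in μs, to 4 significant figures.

113.6 μs

L = 136 × 8 = 1088 bits.
Transmission delay per hop = L/R = 1088/150000000 = 7.25333 μs; 3 hops → 21.76 μs.
Propagation delays (d/s per hop): 35, 56.6667, 0.22 μs; sum = 91.8867 μs.
End-to-end = 113.6 μs.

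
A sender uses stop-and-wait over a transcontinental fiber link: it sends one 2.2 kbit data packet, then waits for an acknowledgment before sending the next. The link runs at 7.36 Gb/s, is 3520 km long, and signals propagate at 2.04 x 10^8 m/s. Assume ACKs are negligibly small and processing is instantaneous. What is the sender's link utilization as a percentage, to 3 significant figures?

t_tx = L/R = 2200/7360000000 = 2.98913e-07 s.
t_prop = 3520000/204000000 = 0.0172549 s; RTT = 0.0345098 s.
Cycle = t_tx + RTT = 0.0345101 s.
Utilization = t_tx / cycle = 2.98913e-07/0.0345101 = 0.000866 %.

0.000866 %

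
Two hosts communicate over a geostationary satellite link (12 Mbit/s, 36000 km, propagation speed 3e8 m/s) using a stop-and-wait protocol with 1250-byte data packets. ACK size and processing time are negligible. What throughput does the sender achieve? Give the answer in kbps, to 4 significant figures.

t_tx = L/R = 10000/12000000 = 0.000833333 s.
t_prop = 36000000/300000000 = 0.12 s; RTT = 0.24 s.
Cycle = t_tx + RTT = 0.240833 s.
Throughput = L / cycle = 10000 / 0.240833 = 41.52 kbps.

41.52 kbps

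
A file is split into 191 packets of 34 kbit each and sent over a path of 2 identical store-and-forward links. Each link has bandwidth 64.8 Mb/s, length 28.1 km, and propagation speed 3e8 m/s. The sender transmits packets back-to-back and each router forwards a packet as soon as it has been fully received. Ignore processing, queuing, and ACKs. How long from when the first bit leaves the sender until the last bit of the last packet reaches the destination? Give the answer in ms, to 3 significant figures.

101 ms

Per-hop transmission t_tx = L/R = 34000/64800000 = 0.524691 ms.
Per-hop propagation t_prop = 28100/300000000 = 0.0936667 ms.
Pipeline fill: first packet needs 2·t_tx to clear all hops; remaining 190 packets each add one t_tx.
Total = (2+191-1)·t_tx + 2·t_prop = 192·0.524691 + 2·0.0936667 = 101 ms.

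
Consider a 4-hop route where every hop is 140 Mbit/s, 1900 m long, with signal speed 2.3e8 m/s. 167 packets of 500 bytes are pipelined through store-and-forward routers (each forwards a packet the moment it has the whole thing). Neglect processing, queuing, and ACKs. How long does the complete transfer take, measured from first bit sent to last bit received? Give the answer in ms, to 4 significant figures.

4.890 ms

Per-hop transmission t_tx = L/R = 4000/140000000 = 0.0285714 ms.
Per-hop propagation t_prop = 1900/2.3e+08 = 0.00826087 ms.
Pipeline fill: first packet needs 4·t_tx to clear all hops; remaining 166 packets each add one t_tx.
Total = (4+167-1)·t_tx + 4·t_prop = 170·0.0285714 + 4·0.00826087 = 4.890 ms.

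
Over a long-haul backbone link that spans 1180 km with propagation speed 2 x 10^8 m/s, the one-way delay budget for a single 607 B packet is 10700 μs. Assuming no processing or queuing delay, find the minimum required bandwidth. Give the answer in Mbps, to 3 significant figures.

L = 4856 bits.
Propagation delay = 1180000 / 200000000 = 5900 μs.
Transmission budget = 10700 − 5900 = 4800 μs.
R ≥ L / t_tx = 4856 bits / 0.0048 s = 1.01 Mbps.

1.01 Mbps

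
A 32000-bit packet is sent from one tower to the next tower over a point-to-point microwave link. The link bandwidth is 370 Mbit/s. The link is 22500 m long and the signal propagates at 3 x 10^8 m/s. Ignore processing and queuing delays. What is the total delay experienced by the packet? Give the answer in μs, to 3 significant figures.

Transmission delay = L/R = 32000 / 370000000 = 86.4865 μs.
Propagation delay = d/s = 22500 m / 300000000 m/s = 75 μs.
Total = 161 μs.

161 μs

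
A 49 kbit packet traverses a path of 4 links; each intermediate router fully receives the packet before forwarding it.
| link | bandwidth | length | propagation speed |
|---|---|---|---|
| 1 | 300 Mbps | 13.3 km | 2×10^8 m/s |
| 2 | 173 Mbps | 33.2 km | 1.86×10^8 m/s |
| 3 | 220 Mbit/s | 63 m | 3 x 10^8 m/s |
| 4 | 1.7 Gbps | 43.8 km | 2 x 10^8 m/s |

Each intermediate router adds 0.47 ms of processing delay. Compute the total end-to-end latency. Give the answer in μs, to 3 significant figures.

L = 49000 bits.
Transmission delays (L/R per hop): 163.333, 283.237, 222.727, 28.8235 μs; sum = 698.121 μs.
Propagation delays (d/s per hop): 66.5, 178.495, 0.21, 219 μs; sum = 464.205 μs.
Processing at 3 router(s): 3 × 0.47 ms = 1410 μs.
End-to-end = 2570 μs.

2570 μs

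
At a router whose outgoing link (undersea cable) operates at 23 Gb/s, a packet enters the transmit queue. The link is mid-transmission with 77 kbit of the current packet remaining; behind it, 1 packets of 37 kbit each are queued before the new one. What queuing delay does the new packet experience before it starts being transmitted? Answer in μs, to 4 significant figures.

Each queued packet: L/R = 37000/23000000000 = 1.6087 μs.
1 queued → 1.6087 μs.
Plus remaining 77000 bits of current packet: 3.34783 μs.
Queuing delay = 4.957 μs.

4.957 μs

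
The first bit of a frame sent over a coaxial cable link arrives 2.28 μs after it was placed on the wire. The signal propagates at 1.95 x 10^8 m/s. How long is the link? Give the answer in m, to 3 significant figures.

d = s × t_prop = 195000000 × 2.28e-06 = 445 m.

445 m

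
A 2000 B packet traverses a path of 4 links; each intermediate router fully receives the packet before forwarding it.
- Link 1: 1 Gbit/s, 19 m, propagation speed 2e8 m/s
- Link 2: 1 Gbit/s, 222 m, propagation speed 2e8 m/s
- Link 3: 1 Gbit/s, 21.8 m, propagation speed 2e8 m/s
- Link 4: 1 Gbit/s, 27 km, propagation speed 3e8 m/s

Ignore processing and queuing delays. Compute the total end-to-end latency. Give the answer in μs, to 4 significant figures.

L = 2000 × 8 = 16000 bits.
Transmission delay per hop = L/R = 16000/1000000000 = 16 μs; 4 hops → 64 μs.
Propagation delays (d/s per hop): 0.095, 1.11, 0.109, 90 μs; sum = 91.314 μs.
End-to-end = 155.3 μs.

155.3 μs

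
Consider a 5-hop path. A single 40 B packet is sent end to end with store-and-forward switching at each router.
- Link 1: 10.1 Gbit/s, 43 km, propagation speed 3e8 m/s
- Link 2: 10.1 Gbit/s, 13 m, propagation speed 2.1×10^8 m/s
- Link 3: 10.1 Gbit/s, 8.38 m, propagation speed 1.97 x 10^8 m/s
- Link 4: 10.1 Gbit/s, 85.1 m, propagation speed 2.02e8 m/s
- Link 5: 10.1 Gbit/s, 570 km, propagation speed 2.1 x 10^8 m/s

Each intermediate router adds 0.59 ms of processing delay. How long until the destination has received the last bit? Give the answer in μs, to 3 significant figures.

L = 40 × 8 = 320 bits.
Transmission delay per hop = L/R = 320/10100000000 = 0.0316832 μs; 5 hops → 0.158416 μs.
Propagation delays (d/s per hop): 143.333, 0.0619048, 0.0425381, 0.421287, 2714.29 μs; sum = 2858.14 μs.
Processing at 4 router(s): 4 × 0.59 ms = 2360 μs.
End-to-end = 5220 μs.

5220 μs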